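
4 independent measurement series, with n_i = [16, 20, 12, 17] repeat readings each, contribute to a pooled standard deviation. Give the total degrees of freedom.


nu = sum_i (n_i - 1)
nu = ((16 - 1) + (20 - 1) + (12 - 1) + (17 - 1))
nu = 15 + 19 + 11 + 16
nu = 61

61


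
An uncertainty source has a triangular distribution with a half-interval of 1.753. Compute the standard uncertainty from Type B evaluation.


u_B = half_width / sqrt(6)
u_B = 1.753 / 2.4494897
u_B = 0.7157

0.7157


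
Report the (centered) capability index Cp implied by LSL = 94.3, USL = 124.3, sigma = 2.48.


Cp = (USL - LSL) / (6 * sigma)
= (124.3 - 94.3) / (6 * 2.48)
= 30.0000 / 14.8800
= 2.0161

2.0161


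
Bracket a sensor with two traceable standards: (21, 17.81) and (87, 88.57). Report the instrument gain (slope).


slope = (y2 - y1) / (x2 - x1)
= (88.57 - 17.81) / (87 - 21)
= 70.7600 / 66
= 1.0721

1.0721


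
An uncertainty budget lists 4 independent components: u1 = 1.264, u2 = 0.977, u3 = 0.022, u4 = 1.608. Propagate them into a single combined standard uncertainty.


uc = sqrt(1.264^2 + 0.977^2 + 0.022^2 + 1.608^2)
uc = sqrt(5.138373)
uc = 2.2668

2.2668


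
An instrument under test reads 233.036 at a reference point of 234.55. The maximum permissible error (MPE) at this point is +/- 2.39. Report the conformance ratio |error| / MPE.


e = indication - reference = 233.036 - 234.55 = -1.5140
|e| = 1.5140
ratio = |e| / MPE = 1.5140 / 2.39
ratio = 0.6335

0.6335


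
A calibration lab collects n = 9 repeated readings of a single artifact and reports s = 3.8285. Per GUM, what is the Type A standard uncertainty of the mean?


u_A = s / sqrt(n)
u_A = 3.8285 / sqrt(9)
u_A = 3.8285 / 3
u_A = 1.2762

1.2762


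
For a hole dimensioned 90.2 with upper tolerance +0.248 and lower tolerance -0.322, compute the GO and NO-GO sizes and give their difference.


GO = nominal - lower_tol (smallest hole = maximum material condition)
GO = 90.2 - 0.322 = 89.878
NO-GO = nominal + upper_tol (largest hole = least material condition)
NO-GO = 90.2 + 0.248 = 90.448
spread = NO-GO - GO = 90.448 - 89.878 = 0.5700

0.5700


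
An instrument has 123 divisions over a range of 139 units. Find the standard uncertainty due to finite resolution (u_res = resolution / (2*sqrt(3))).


resolution = range / divisions
resolution = 139 / 123 = 1.1300813
u_res = resolution / (2*sqrt(3))
u_res = 1.1300813 / 3.4641016
u_res = 0.3262

0.3262


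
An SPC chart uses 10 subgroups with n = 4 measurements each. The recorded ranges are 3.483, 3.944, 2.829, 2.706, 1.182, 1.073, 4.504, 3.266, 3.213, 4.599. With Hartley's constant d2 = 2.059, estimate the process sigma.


R_bar = (3.483 + 3.944 + 2.829 + 2.706 + 1.182 + 1.073 + 4.504 + 3.266 + 3.213 + 4.599) / 10
R_bar = 30.799 / 10 = 3.0799
sigma_hat = R_bar / d2 = 3.0799 / 2.059 = 1.4958

1.4958


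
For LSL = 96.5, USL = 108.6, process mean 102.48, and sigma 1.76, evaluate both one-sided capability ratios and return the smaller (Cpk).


Cpu = (USL - mean) / (3*sigma) = (108.6 - 102.48) / (3*1.76) = 1.1591
Cpl = (mean - LSL) / (3*sigma) = (102.48 - 96.5) / (3*1.76) = 1.1326
Cpk = min(Cpu, Cpl) = 1.1326

1.1326


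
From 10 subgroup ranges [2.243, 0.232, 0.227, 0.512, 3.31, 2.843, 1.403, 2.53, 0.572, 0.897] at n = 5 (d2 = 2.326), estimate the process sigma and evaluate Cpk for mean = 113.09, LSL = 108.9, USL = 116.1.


R_bar = (2.243 + 0.232 + 0.227 + 0.512 + 3.31 + 2.843 + 1.403 + 2.53 + 0.572 + 0.897) / 10 = 1.4769
sigma = R_bar / d2 = 1.4769 / 2.326 = 0.63495271
Cp = (USL - LSL)/(6*sigma) = (116.1 - 108.9)/(6*0.63495271) = 1.8899
Cpu = (116.1 - 113.09)/(3*0.63495271) = 1.5802
Cpl = (113.09 - 108.9)/(3*0.63495271) = 2.1996
Cpk = min(Cpu, Cpl) = 1.5802

1.5802


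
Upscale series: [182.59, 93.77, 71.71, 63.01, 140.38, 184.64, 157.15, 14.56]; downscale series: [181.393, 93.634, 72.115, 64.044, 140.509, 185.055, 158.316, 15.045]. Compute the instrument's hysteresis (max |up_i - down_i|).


|182.59 - 181.393| = 1.1970
|93.77 - 93.634| = 0.1360
|71.71 - 72.115| = 0.4050
|63.01 - 64.044| = 1.0340
|140.38 - 140.509| = 0.1290
|184.64 - 185.055| = 0.4150
|157.15 - 158.316| = 1.1660
|14.56 - 15.045| = 0.4850
hysteresis = max(diffs) = 1.1970

1.1970


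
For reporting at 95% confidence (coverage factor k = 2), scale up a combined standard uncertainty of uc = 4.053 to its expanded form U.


U = k * uc
U = 2 * 4.053
U = 8.1060

8.1060


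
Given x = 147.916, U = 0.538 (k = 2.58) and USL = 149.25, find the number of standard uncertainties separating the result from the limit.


u = U / k = 0.538 / 2.58 = 0.20852713
margin = |USL - x| = |149.25 - 147.916| = 1.334
z = margin / u = 1.334 / 0.20852713
z = 6.3972

6.3972


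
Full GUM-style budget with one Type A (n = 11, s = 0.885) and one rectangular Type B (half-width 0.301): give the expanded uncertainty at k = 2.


u_A = s / sqrt(n) = 0.885 / sqrt(11) = 0.26683754
u_B = half_width / sqrt(3) = 0.301 / sqrt(3) = 0.17378243
uc = sqrt(u_A^2 + u_B^2) = sqrt(0.26683754^2 + 0.17378243^2) = 0.31843776
U = k * uc = 2 * 0.31843776
U = 0.6369

0.6369


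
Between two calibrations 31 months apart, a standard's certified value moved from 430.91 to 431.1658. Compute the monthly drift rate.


rate = (v2 - v1) / months
= (431.1658 - 430.91) / 31
= 0.2558 / 31
= 0.0083

0.0083


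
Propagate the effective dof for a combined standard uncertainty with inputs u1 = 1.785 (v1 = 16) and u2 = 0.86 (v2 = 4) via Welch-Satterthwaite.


uc = sqrt(u1^2 + u2^2) = sqrt(1.785^2 + 0.86^2) = 1.9813695
v_eff = uc^4 / (u1^4/v1 + u2^4/v2)
= 1.9813695^4 / (1.785^4/16 + 0.86^4/4)
= 15.412103 / 0.7712539
v_eff = 19.9832

19.9832


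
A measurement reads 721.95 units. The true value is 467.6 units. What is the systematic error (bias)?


Systematic error = measured - true
= 721.95 - 467.6
= 254.3500

254.3500


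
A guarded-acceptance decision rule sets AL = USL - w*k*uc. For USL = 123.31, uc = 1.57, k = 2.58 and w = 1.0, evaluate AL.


U = k * uc = 2.58 * 1.57 = 4.0506
guard band g = w * U = 1.0 * 4.0506 = 4.0506
AL = USL - g = 123.31 - 4.0506
AL = 119.2594

119.2594


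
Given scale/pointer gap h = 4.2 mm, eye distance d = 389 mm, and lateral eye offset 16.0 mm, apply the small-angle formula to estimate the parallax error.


error = h * offset / d
= 4.2 * 16.0 / 389
= 0.1728

0.1728


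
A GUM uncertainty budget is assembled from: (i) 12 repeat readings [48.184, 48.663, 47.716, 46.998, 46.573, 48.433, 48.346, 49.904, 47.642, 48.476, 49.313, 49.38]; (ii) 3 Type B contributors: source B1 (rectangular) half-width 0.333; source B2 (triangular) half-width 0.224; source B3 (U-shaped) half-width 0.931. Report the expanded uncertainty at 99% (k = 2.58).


mean = (48.184 + 48.663 + 47.716 + 46.998 + 46.573 + 48.433 + 48.346 + 49.904 + 47.642 + 48.476 + 49.313 + 49.38) / 12 = 48.30233333
s = sqrt(sum((x - mean)^2)/(n-1)) = 0.97295607
u_A = s / sqrt(n) = 0.97295607 / sqrt(12) = 0.28086822
u_B1 = 0.333 / sqrt(3) = 0.19225764
u_B2 = 0.224 / sqrt(6) = 0.091447617
u_B3 = 0.931 / sqrt(2) = 0.65831641
uc = sqrt(0.28086822^2 + 0.19225764^2 + 0.091447617^2 + 0.65831641^2) = 0.74672158
U = k * uc = 2.58 * 0.74672158
U = 1.9265

1.9265


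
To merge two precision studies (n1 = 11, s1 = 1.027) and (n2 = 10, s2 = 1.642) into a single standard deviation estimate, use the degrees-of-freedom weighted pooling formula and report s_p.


s_p = sqrt(((n1-1)*s1^2 + (n2-1)*s2^2) / (n1+n2-2))
numerator = (11-1)*1.027^2 + (10-1)*1.642^2 = 10.54729 + 24.265476 = 34.812766
denominator = 11 + 10 - 2 = 19
s_p^2 = 34.812766 / 19 = 1.8322508
s_p = sqrt(1.8322508) = 1.3536

1.3536


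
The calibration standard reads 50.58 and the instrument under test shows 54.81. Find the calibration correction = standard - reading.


Correction = standard - reading
= 50.58 - 54.81
= -4.2300

-4.2300


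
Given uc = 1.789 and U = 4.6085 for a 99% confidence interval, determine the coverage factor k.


k = U / uc
k = 4.6085 / 1.789
k = 2.576

2.576


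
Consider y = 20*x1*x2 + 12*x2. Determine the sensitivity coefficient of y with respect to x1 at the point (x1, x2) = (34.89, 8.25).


y = 20*x1*x2 + 12*x2
dy/dx1 = 20*x2
Evaluate at x2 = 8.25: c1 = 20 * 8.25
c1 = 165.0000

165.0000


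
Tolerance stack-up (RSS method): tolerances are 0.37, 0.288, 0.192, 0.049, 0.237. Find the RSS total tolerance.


RSS = sqrt(0.37^2 + 0.288^2 + 0.192^2 + 0.049^2 + 0.237^2)
= sqrt(0.315278)
= 0.5615

0.5615


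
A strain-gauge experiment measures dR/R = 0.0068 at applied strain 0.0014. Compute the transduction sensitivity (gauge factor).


GF = (dR/R) / epsilon
= 0.0068 / 0.0014
= 4.8571

4.8571


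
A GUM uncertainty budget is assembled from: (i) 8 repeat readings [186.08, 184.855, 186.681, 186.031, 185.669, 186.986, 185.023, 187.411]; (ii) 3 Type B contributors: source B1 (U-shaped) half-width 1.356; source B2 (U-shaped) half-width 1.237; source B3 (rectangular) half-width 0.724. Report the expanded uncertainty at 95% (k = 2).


mean = (186.08 + 184.855 + 186.681 + 186.031 + 185.669 + 186.986 + 185.023 + 187.411) / 8 = 186.092
s = sqrt(sum((x - mean)^2)/(n-1)) = 0.90566802
u_A = s / sqrt(n) = 0.90566802 / sqrt(8) = 0.320202
u_B1 = 1.356 / sqrt(2) = 0.9588368
u_B2 = 1.237 / sqrt(2) = 0.87469109
u_B3 = 0.724 / sqrt(3) = 0.41800159
uc = sqrt(0.320202^2 + 0.9588368^2 + 0.87469109^2 + 0.41800159^2) = 1.4006096
U = k * uc = 2 * 1.4006096
U = 2.8012

2.8012


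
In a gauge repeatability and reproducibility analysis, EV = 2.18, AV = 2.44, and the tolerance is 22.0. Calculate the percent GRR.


GRR = sqrt(EV^2 + AV^2) = sqrt(2.18^2 + 2.44^2) = 3.2720024
%GRR = GRR / tol * 100 = 3.2720024 / 22.0 * 100
%GRR = 14.8727

14.8727


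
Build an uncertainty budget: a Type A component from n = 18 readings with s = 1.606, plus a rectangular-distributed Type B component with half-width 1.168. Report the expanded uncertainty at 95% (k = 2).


u_A = s / sqrt(n) = 1.606 / sqrt(18) = 0.37853783
u_B = half_width / sqrt(3) = 1.168 / sqrt(3) = 0.67434511
uc = sqrt(u_A^2 + u_B^2) = sqrt(0.37853783^2 + 0.67434511^2) = 0.77332543
U = k * uc = 2 * 0.77332543
U = 1.5467

1.5467


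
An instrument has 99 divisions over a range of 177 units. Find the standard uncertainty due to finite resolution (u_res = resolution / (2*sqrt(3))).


resolution = range / divisions
resolution = 177 / 99 = 1.7878788
u_res = resolution / (2*sqrt(3))
u_res = 1.7878788 / 3.4641016
u_res = 0.5161

0.5161


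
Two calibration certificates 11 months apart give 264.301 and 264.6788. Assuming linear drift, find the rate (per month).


rate = (v2 - v1) / months
= (264.6788 - 264.301) / 11
= 0.3778 / 11
= 0.0343

0.0343


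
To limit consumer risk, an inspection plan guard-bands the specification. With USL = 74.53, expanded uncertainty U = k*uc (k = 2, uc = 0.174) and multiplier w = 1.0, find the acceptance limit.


U = k * uc = 2 * 0.174 = 0.348
guard band g = w * U = 1.0 * 0.348 = 0.348
AL = USL - g = 74.53 - 0.348
AL = 74.1820

74.1820


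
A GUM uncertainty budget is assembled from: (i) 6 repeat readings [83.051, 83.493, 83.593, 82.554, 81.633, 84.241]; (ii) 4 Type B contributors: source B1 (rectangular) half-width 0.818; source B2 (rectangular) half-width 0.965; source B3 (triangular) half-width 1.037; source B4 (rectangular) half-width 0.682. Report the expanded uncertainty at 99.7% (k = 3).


mean = (83.051 + 83.493 + 83.593 + 82.554 + 81.633 + 84.241) / 6 = 83.09416667
s = sqrt(sum((x - mean)^2)/(n-1)) = 0.91123881
u_A = s / sqrt(n) = 0.91123881 / sqrt(6) = 0.37201169
u_B1 = 0.818 / sqrt(3) = 0.47227252
u_B2 = 0.965 / sqrt(3) = 0.55714301
u_B3 = 1.037 / sqrt(6) = 0.42335348
u_B4 = 0.682 / sqrt(3) = 0.39375288
uc = sqrt(0.37201169^2 + 0.47227252^2 + 0.55714301^2 + 0.42335348^2 + 0.39375288^2) = 1.0030513
U = k * uc = 3 * 1.0030513
U = 3.0092

3.0092


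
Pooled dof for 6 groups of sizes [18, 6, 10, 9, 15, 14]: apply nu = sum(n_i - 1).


nu = sum_i (n_i - 1)
nu = ((18 - 1) + (6 - 1) + (10 - 1) + (9 - 1) + (15 - 1) + (14 - 1))
nu = 17 + 5 + 9 + 8 + 14 + 13
nu = 66

66


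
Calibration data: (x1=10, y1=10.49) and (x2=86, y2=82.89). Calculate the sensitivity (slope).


slope = (y2 - y1) / (x2 - x1)
= (82.89 - 10.49) / (86 - 10)
= 72.4000 / 76
= 0.9526

0.9526


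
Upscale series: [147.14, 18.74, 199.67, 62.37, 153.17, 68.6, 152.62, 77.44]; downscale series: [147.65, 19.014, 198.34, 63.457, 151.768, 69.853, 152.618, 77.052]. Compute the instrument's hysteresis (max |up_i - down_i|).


|147.14 - 147.65| = 0.5100
|18.74 - 19.014| = 0.2740
|199.67 - 198.34| = 1.3300
|62.37 - 63.457| = 1.0870
|153.17 - 151.768| = 1.4020
|68.6 - 69.853| = 1.2530
|152.62 - 152.618| = 0.0020
|77.44 - 77.052| = 0.3880
hysteresis = max(diffs) = 1.4020

1.4020


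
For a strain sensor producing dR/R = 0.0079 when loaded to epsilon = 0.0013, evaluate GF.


GF = (dR/R) / epsilon
= 0.0079 / 0.0013
= 6.0769

6.0769


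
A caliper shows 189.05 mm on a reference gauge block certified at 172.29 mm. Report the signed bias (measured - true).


Systematic error = measured - true
= 189.05 - 172.29
= 16.7600

16.7600


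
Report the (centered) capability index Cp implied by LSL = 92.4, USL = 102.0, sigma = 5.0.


Cp = (USL - LSL) / (6 * sigma)
= (102.0 - 92.4) / (6 * 5.0)
= 9.6000 / 30.0000
= 0.3200

0.3200


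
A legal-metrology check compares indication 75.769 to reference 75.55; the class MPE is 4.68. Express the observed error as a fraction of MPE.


e = indication - reference = 75.769 - 75.55 = 0.2190
|e| = 0.2190
ratio = |e| / MPE = 0.2190 / 4.68
ratio = 0.0468

0.0468


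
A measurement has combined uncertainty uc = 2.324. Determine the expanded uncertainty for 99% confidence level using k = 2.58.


U = k * uc
U = 2.58 * 2.324
U = 5.9959

5.9959


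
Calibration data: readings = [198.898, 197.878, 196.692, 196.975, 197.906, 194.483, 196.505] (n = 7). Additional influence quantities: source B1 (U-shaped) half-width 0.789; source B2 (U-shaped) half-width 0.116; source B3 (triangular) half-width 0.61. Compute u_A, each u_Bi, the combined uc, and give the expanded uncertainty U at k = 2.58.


mean = (198.898 + 197.878 + 196.692 + 196.975 + 197.906 + 194.483 + 196.505) / 7 = 197.0481429
s = sqrt(sum((x - mean)^2)/(n-1)) = 1.4055665
u_A = s / sqrt(n) = 1.4055665 / sqrt(7) = 0.5312542
u_B1 = 0.789 / sqrt(2) = 0.55790725
u_B2 = 0.116 / sqrt(2) = 0.082024387
u_B3 = 0.61 / sqrt(6) = 0.24903146
uc = sqrt(0.5312542^2 + 0.55790725^2 + 0.082024387^2 + 0.24903146^2) = 0.81377896
U = k * uc = 2.58 * 0.81377896
U = 2.0995

2.0995


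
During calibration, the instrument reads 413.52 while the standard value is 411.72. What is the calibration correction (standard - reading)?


Correction = standard - reading
= 411.72 - 413.52
= -1.8000

-1.8000


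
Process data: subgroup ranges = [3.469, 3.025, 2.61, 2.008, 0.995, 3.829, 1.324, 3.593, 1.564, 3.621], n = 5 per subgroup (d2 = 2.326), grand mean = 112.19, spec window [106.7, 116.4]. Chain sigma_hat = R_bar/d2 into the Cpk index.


R_bar = (3.469 + 3.025 + 2.61 + 2.008 + 0.995 + 3.829 + 1.324 + 3.593 + 1.564 + 3.621) / 10 = 2.6038
sigma = R_bar / d2 = 2.6038 / 2.326 = 1.1194325
Cp = (USL - LSL)/(6*sigma) = (116.4 - 106.7)/(6*1.1194325) = 1.4442
Cpu = (116.4 - 112.19)/(3*1.1194325) = 1.2536
Cpl = (112.19 - 106.7)/(3*1.1194325) = 1.6348
Cpk = min(Cpu, Cpl) = 1.2536

1.2536


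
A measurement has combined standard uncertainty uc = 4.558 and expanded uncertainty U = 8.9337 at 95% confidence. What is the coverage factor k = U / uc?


k = U / uc
k = 8.9337 / 4.558
k = 1.96

1.96


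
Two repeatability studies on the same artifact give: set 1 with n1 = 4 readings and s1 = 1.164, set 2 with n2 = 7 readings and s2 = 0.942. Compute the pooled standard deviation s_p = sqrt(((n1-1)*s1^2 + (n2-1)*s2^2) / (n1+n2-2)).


s_p = sqrt(((n1-1)*s1^2 + (n2-1)*s2^2) / (n1+n2-2))
numerator = (4-1)*1.164^2 + (7-1)*0.942^2 = 4.064688 + 5.324184 = 9.388872
denominator = 4 + 7 - 2 = 9
s_p^2 = 9.388872 / 9 = 1.043208
s_p = sqrt(1.043208) = 1.0214

1.0214


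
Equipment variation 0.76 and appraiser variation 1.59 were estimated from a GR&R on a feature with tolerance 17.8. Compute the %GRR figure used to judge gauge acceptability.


GRR = sqrt(EV^2 + AV^2) = sqrt(0.76^2 + 1.59^2) = 1.7622996
%GRR = GRR / tol * 100 = 1.7622996 / 17.8 * 100
%GRR = 9.9006

9.9006


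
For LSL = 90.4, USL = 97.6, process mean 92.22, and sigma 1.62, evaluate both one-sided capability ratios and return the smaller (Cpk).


Cpu = (USL - mean) / (3*sigma) = (97.6 - 92.22) / (3*1.62) = 1.1070
Cpl = (mean - LSL) / (3*sigma) = (92.22 - 90.4) / (3*1.62) = 0.3745
Cpk = min(Cpu, Cpl) = 0.3745

0.3745


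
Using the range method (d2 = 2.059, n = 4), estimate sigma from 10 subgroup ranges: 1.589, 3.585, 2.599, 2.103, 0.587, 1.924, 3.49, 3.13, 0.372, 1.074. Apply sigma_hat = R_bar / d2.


R_bar = (1.589 + 3.585 + 2.599 + 2.103 + 0.587 + 1.924 + 3.49 + 3.13 + 0.372 + 1.074) / 10
R_bar = 20.453 / 10 = 2.0453
sigma_hat = R_bar / d2 = 2.0453 / 2.059 = 0.9933

0.9933


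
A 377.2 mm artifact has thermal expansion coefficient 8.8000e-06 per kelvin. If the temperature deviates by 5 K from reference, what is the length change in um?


dL = L * alpha * dT
= 377.2 * 8.8000e-06 * 5
= 0.0165968 mm
dL_um = 0.0165968 * 1000 = 16.5968 um

16.5968


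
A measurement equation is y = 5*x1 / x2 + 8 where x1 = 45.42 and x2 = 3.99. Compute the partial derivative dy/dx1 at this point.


y = 5*x1 / x2 + 8
dy/dx1 = 5/x2
Evaluate at x2 = 3.99: c1 = 5 / 3.99
c1 = 1.2531

1.2531


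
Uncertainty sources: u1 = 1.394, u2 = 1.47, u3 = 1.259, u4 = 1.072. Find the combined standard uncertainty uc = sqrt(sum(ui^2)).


uc = sqrt(1.394^2 + 1.47^2 + 1.259^2 + 1.072^2)
uc = sqrt(6.838401)
uc = 2.6150

2.6150


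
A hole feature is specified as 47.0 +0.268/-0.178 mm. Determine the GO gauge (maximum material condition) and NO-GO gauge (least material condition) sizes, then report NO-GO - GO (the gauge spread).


GO = nominal - lower_tol (smallest hole = maximum material condition)
GO = 47.0 - 0.178 = 46.822
NO-GO = nominal + upper_tol (largest hole = least material condition)
NO-GO = 47.0 + 0.268 = 47.268
spread = NO-GO - GO = 47.268 - 46.822 = 0.4460

0.4460


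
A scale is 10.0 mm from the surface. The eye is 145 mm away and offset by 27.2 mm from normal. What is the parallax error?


error = h * offset / d
= 10.0 * 27.2 / 145
= 1.8759

1.8759


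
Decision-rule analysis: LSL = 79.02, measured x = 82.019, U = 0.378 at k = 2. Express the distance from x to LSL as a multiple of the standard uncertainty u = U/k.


u = U / k = 0.378 / 2 = 0.189
margin = |LSL - x| = |79.02 - 82.019| = 2.999
z = margin / u = 2.999 / 0.189
z = 15.8677

15.8677


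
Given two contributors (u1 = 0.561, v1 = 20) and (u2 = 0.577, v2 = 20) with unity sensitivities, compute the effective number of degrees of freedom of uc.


uc = sqrt(u1^2 + u2^2) = sqrt(0.561^2 + 0.577^2) = 0.80476705
v_eff = uc^4 / (u1^4/v1 + u2^4/v2)
= 0.80476705^4 / (0.561^4/20 + 0.577^4/20)
= 0.41945053 / 0.010494551
v_eff = 39.9684

39.9684


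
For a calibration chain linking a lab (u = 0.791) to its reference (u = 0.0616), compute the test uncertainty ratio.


TUR = u_lab / u_ref
= 0.791 / 0.0616
= 12.8409

12.8409


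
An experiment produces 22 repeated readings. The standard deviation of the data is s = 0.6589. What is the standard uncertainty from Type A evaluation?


u_A = s / sqrt(n)
u_A = 0.6589 / sqrt(22)
u_A = 0.6589 / 4.6904158
u_A = 0.1405

0.1405


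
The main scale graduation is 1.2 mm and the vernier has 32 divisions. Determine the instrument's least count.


LC = MSD / n_div
= 1.2 / 32
= 0.0375

0.0375


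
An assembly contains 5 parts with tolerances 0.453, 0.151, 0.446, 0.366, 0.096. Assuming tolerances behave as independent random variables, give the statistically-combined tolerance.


RSS = sqrt(0.453^2 + 0.151^2 + 0.446^2 + 0.366^2 + 0.096^2)
= sqrt(0.570098)
= 0.7550

0.7550


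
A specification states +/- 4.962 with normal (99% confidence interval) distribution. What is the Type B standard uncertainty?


u_B = half_width / 2.576
u_B = 4.962 / 2.576
u_B = 1.9262

1.9262


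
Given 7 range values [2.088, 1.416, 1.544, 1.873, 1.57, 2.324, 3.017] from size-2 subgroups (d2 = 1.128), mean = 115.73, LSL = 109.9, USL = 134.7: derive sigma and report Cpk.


R_bar = (2.088 + 1.416 + 1.544 + 1.873 + 1.57 + 2.324 + 3.017) / 7 = 1.976
sigma = R_bar / d2 = 1.976 / 1.128 = 1.751773
Cp = (USL - LSL)/(6*sigma) = (134.7 - 109.9)/(6*1.751773) = 2.3595
Cpu = (134.7 - 115.73)/(3*1.751773) = 3.6097
Cpl = (115.73 - 109.9)/(3*1.751773) = 1.1094
Cpk = min(Cpu, Cpl) = 1.1094

1.1094


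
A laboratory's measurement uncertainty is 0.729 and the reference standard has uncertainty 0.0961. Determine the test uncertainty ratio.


TUR = u_lab / u_ref
= 0.729 / 0.0961
= 7.5858

7.5858


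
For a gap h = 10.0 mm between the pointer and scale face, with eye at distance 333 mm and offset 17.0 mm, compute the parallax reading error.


error = h * offset / d
= 10.0 * 17.0 / 333
= 0.5105

0.5105


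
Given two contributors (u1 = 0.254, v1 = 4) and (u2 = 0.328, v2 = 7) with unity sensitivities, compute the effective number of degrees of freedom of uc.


uc = sqrt(u1^2 + u2^2) = sqrt(0.254^2 + 0.328^2) = 0.41484937
v_eff = uc^4 / (u1^4/v1 + u2^4/v2)
= 0.41484937^4 / (0.254^4/4 + 0.328^4/7)
= 0.02961841 / 0.0026940524
v_eff = 10.9940

10.9940


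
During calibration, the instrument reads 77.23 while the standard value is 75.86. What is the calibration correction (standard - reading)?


Correction = standard - reading
= 75.86 - 77.23
= -1.3700

-1.3700


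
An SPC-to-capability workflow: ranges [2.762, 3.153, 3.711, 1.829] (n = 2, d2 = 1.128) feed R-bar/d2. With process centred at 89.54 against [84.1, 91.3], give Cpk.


R_bar = (2.762 + 3.153 + 3.711 + 1.829) / 4 = 2.86375
sigma = R_bar / d2 = 2.86375 / 1.128 = 2.5387855
Cp = (USL - LSL)/(6*sigma) = (91.3 - 84.1)/(6*2.5387855) = 0.4727
Cpu = (91.3 - 89.54)/(3*2.5387855) = 0.2311
Cpl = (89.54 - 84.1)/(3*2.5387855) = 0.7143
Cpk = min(Cpu, Cpl) = 0.2311

0.2311


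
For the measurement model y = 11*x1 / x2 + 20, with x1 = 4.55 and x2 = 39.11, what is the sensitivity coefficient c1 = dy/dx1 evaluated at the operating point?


y = 11*x1 / x2 + 20
dy/dx1 = 11/x2
Evaluate at x2 = 39.11: c1 = 11 / 39.11
c1 = 0.2813

0.2813


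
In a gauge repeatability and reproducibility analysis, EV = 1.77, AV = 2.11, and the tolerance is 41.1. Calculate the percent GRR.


GRR = sqrt(EV^2 + AV^2) = sqrt(1.77^2 + 2.11^2) = 2.7540879
%GRR = GRR / tol * 100 = 2.7540879 / 41.1 * 100
%GRR = 6.7009

6.7009


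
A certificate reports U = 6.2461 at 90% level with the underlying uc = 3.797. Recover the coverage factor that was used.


k = U / uc
k = 6.2461 / 3.797
k = 1.645

1.645


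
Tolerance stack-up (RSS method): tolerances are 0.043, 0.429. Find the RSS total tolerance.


RSS = sqrt(0.043^2 + 0.429^2)
= sqrt(0.18589)
= 0.4311

0.4311


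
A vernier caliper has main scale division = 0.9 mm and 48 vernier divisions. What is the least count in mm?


LC = MSD / n_div
= 0.9 / 48
= 0.0187

0.0187


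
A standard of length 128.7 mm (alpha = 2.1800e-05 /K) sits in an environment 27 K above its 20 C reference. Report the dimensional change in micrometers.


dL = L * alpha * dT
= 128.7 * 2.1800e-05 * 27
= 0.0757528 mm
dL_um = 0.0757528 * 1000 = 75.7528 um

75.7528


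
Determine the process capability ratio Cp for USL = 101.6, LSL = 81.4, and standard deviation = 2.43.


Cp = (USL - LSL) / (6 * sigma)
= (101.6 - 81.4) / (6 * 2.43)
= 20.2000 / 14.5800
= 1.3855

1.3855


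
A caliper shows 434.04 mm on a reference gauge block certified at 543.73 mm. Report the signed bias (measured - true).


Systematic error = measured - true
= 434.04 - 543.73
= -109.6900

-109.6900


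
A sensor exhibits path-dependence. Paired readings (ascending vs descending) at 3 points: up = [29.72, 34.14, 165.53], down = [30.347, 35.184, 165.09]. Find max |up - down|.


|29.72 - 30.347| = 0.6270
|34.14 - 35.184| = 1.0440
|165.53 - 165.09| = 0.4400
hysteresis = max(diffs) = 1.0440

1.0440


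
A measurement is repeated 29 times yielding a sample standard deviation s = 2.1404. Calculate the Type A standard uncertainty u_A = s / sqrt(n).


u_A = s / sqrt(n)
u_A = 2.1404 / sqrt(29)
u_A = 2.1404 / 5.3851648
u_A = 0.3975

0.3975


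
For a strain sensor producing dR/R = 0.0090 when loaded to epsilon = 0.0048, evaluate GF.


GF = (dR/R) / epsilon
= 0.0090 / 0.0048
= 1.8750

1.8750


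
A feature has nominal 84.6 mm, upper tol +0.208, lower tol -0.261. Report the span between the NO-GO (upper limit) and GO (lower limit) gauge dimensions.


GO = nominal - lower_tol (smallest hole = maximum material condition)
GO = 84.6 - 0.261 = 84.339
NO-GO = nominal + upper_tol (largest hole = least material condition)
NO-GO = 84.6 + 0.208 = 84.808
spread = NO-GO - GO = 84.808 - 84.339 = 0.4690

0.4690


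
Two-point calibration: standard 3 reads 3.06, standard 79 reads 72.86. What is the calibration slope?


slope = (y2 - y1) / (x2 - x1)
= (72.86 - 3.06) / (79 - 3)
= 69.8000 / 76
= 0.9184

0.9184


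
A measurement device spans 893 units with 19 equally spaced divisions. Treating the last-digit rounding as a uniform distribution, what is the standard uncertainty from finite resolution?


resolution = range / divisions
resolution = 893 / 19 = 47
u_res = resolution / (2*sqrt(3))
u_res = 47 / 3.4641016
u_res = 13.5677

13.5677


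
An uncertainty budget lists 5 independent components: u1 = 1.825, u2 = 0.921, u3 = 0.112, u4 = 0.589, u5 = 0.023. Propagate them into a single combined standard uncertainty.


uc = sqrt(1.825^2 + 0.921^2 + 0.112^2 + 0.589^2 + 0.023^2)
uc = sqrt(4.53886)
uc = 2.1305

2.1305


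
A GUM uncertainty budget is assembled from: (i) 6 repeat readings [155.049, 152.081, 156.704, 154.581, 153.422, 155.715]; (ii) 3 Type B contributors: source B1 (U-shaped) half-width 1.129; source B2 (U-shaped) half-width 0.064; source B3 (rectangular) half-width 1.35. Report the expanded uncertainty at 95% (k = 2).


mean = (155.049 + 152.081 + 156.704 + 154.581 + 153.422 + 155.715) / 6 = 154.592
s = sqrt(sum((x - mean)^2)/(n-1)) = 1.649525
u_A = s / sqrt(n) = 1.649525 / sqrt(6) = 0.67341576
u_B1 = 1.129 / sqrt(2) = 0.79832356
u_B2 = 0.064 / sqrt(2) = 0.045254834
u_B3 = 1.35 / sqrt(3) = 0.77942286
uc = sqrt(0.67341576^2 + 0.79832356^2 + 0.045254834^2 + 0.77942286^2) = 1.3039775
U = k * uc = 2 * 1.3039775
U = 2.6080

2.6080


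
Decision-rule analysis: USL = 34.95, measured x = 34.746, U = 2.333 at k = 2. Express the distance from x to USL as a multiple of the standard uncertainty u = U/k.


u = U / k = 2.333 / 2 = 1.1665
margin = |USL - x| = |34.95 - 34.746| = 0.204
z = margin / u = 0.204 / 1.1665
z = 0.1749

0.1749


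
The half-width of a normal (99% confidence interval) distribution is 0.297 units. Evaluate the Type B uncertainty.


u_B = half_width / 2.576
u_B = 0.297 / 2.576
u_B = 0.1153

0.1153


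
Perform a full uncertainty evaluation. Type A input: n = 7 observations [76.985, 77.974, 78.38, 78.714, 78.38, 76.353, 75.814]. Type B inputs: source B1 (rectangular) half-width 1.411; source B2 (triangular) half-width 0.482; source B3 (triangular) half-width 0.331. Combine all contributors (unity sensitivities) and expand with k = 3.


mean = (76.985 + 77.974 + 78.38 + 78.714 + 78.38 + 76.353 + 75.814) / 7 = 77.51428571
s = sqrt(sum((x - mean)^2)/(n-1)) = 1.1305805
u_A = s / sqrt(n) = 1.1305805 / sqrt(7) = 0.42731926
u_B1 = 1.411 / sqrt(3) = 0.81464123
u_B2 = 0.482 / sqrt(6) = 0.19677568
u_B3 = 0.331 / sqrt(6) = 0.13513018
uc = sqrt(0.42731926^2 + 0.81464123^2 + 0.19677568^2 + 0.13513018^2) = 0.95038041
U = k * uc = 3 * 0.95038041
U = 2.8511

2.8511


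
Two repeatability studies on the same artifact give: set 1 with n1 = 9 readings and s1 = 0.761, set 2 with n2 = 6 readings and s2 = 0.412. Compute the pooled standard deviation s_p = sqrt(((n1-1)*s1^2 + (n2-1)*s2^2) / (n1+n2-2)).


s_p = sqrt(((n1-1)*s1^2 + (n2-1)*s2^2) / (n1+n2-2))
numerator = (9-1)*0.761^2 + (6-1)*0.412^2 = 4.632968 + 0.84872 = 5.481688
denominator = 9 + 6 - 2 = 13
s_p^2 = 5.481688 / 13 = 0.42166831
s_p = sqrt(0.42166831) = 0.6494

0.6494


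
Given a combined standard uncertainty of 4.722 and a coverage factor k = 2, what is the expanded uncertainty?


U = k * uc
U = 2 * 4.722
U = 9.4440

9.4440


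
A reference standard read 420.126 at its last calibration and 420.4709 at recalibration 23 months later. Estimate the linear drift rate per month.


rate = (v2 - v1) / months
= (420.4709 - 420.126) / 23
= 0.3449 / 23
= 0.0150

0.0150


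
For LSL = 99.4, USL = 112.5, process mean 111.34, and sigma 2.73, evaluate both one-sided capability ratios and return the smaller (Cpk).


Cpu = (USL - mean) / (3*sigma) = (112.5 - 111.34) / (3*2.73) = 0.1416
Cpl = (mean - LSL) / (3*sigma) = (111.34 - 99.4) / (3*2.73) = 1.4579
Cpk = min(Cpu, Cpl) = 0.1416

0.1416


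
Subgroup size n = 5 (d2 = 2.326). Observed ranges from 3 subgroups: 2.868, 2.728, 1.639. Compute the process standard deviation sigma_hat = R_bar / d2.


R_bar = (2.868 + 2.728 + 1.639) / 3
R_bar = 7.235 / 3 = 2.4116667
sigma_hat = R_bar / d2 = 2.4116667 / 2.326 = 1.0368

1.0368


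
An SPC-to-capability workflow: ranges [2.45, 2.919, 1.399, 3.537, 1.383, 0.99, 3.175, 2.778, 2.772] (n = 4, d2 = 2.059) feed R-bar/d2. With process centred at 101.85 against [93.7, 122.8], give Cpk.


R_bar = (2.45 + 2.919 + 1.399 + 3.537 + 1.383 + 0.99 + 3.175 + 2.778 + 2.772) / 9 = 2.3781111
sigma = R_bar / d2 = 2.3781111 / 2.059 = 1.1549835
Cp = (USL - LSL)/(6*sigma) = (122.8 - 93.7)/(6*1.1549835) = 4.1992
Cpu = (122.8 - 101.85)/(3*1.1549835) = 6.0463
Cpl = (101.85 - 93.7)/(3*1.1549835) = 2.3521
Cpk = min(Cpu, Cpl) = 2.3521

2.3521


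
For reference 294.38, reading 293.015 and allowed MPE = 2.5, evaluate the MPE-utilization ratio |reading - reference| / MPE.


e = indication - reference = 293.015 - 294.38 = -1.3650
|e| = 1.3650
ratio = |e| / MPE = 1.3650 / 2.5
ratio = 0.5460

0.5460


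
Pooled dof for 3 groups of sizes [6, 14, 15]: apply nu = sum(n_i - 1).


nu = sum_i (n_i - 1)
nu = ((6 - 1) + (14 - 1) + (15 - 1))
nu = 5 + 13 + 14
nu = 32

32


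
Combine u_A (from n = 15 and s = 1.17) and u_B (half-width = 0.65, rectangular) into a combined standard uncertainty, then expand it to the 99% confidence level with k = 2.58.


u_A = s / sqrt(n) = 1.17 / sqrt(15) = 0.3020927
u_B = half_width / sqrt(3) = 0.65 / sqrt(3) = 0.37527767
uc = sqrt(u_A^2 + u_B^2) = sqrt(0.3020927^2 + 0.37527767^2) = 0.48176066
U = k * uc = 2.58 * 0.48176066
U = 1.2429

1.2429


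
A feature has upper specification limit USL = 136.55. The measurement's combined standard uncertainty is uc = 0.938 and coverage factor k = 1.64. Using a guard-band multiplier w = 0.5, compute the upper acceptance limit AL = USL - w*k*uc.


U = k * uc = 1.64 * 0.938 = 1.53832
guard band g = w * U = 0.5 * 1.53832 = 0.76916
AL = USL - g = 136.55 - 0.76916
AL = 135.7808

135.7808


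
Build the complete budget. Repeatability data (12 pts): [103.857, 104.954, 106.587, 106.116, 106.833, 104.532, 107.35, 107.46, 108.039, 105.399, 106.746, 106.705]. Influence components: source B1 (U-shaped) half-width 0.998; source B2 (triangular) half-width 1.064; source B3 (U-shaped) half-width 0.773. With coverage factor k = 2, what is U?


mean = (103.857 + 104.954 + 106.587 + 106.116 + 106.833 + 104.532 + 107.35 + 107.46 + 108.039 + 105.399 + 106.746 + 106.705) / 12 = 106.2148333
s = sqrt(sum((x - mean)^2)/(n-1)) = 1.2744348
u_A = s / sqrt(n) = 1.2744348 / sqrt(12) = 0.36789764
u_B1 = 0.998 / sqrt(2) = 0.70569257
u_B2 = 1.064 / sqrt(6) = 0.43437618
u_B3 = 0.773 / sqrt(2) = 0.54659354
uc = sqrt(0.36789764^2 + 0.70569257^2 + 0.43437618^2 + 0.54659354^2) = 1.0586774
U = k * uc = 2 * 1.0586774
U = 2.1174

2.1174


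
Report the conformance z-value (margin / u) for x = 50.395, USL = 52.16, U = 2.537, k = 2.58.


u = U / k = 2.537 / 2.58 = 0.98333333
margin = |USL - x| = |52.16 - 50.395| = 1.765
z = margin / u = 1.765 / 0.98333333
z = 1.7949

1.7949


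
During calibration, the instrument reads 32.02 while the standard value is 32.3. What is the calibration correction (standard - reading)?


Correction = standard - reading
= 32.3 - 32.02
= 0.2800

0.2800


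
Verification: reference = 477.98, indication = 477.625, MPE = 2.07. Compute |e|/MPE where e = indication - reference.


e = indication - reference = 477.625 - 477.98 = -0.3550
|e| = 0.3550
ratio = |e| / MPE = 0.3550 / 2.07
ratio = 0.1715

0.1715


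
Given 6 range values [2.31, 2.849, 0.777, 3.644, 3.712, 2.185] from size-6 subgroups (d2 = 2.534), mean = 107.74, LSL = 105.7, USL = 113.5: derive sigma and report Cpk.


R_bar = (2.31 + 2.849 + 0.777 + 3.644 + 3.712 + 2.185) / 6 = 2.5795
sigma = R_bar / d2 = 2.5795 / 2.534 = 1.0179558
Cp = (USL - LSL)/(6*sigma) = (113.5 - 105.7)/(6*1.0179558) = 1.2771
Cpu = (113.5 - 107.74)/(3*1.0179558) = 1.8861
Cpl = (107.74 - 105.7)/(3*1.0179558) = 0.6680
Cpk = min(Cpu, Cpl) = 0.6680

0.6680


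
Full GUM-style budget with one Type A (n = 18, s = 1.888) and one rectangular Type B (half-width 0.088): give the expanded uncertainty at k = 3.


u_A = s / sqrt(n) = 1.888 / sqrt(18) = 0.44500587
u_B = half_width / sqrt(3) = 0.088 / sqrt(3) = 0.050806824
uc = sqrt(u_A^2 + u_B^2) = sqrt(0.44500587^2 + 0.050806824^2) = 0.44789682
U = k * uc = 3 * 0.44789682
U = 1.3437

1.3437


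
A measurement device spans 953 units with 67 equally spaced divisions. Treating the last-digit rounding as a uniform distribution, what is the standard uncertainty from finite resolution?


resolution = range / divisions
resolution = 953 / 67 = 14.223881
u_res = resolution / (2*sqrt(3))
u_res = 14.223881 / 3.4641016
u_res = 4.1061

4.1061


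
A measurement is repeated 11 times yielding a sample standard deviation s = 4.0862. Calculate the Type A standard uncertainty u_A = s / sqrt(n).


u_A = s / sqrt(n)
u_A = 4.0862 / sqrt(11)
u_A = 4.0862 / 3.3166248
u_A = 1.2320

1.2320


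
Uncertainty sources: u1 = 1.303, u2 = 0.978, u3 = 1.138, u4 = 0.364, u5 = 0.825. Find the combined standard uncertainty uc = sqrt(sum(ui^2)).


uc = sqrt(1.303^2 + 0.978^2 + 1.138^2 + 0.364^2 + 0.825^2)
uc = sqrt(4.762458)
uc = 2.1823

2.1823


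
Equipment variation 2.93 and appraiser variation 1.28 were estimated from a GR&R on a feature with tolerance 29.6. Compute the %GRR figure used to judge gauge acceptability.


GRR = sqrt(EV^2 + AV^2) = sqrt(2.93^2 + 1.28^2) = 3.1973896
%GRR = GRR / tol * 100 = 3.1973896 / 29.6 * 100
%GRR = 10.8020

10.8020


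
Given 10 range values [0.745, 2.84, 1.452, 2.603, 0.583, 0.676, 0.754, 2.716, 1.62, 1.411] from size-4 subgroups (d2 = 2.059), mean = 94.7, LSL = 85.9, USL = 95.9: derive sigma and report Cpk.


R_bar = (0.745 + 2.84 + 1.452 + 2.603 + 0.583 + 0.676 + 0.754 + 2.716 + 1.62 + 1.411) / 10 = 1.54
sigma = R_bar / d2 = 1.54 / 2.059 = 0.74793589
Cp = (USL - LSL)/(6*sigma) = (95.9 - 85.9)/(6*0.74793589) = 2.2284
Cpu = (95.9 - 94.7)/(3*0.74793589) = 0.5348
Cpl = (94.7 - 85.9)/(3*0.74793589) = 3.9219
Cpk = min(Cpu, Cpl) = 0.5348

0.5348


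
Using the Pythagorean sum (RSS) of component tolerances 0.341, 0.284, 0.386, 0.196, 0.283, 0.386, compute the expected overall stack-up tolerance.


RSS = sqrt(0.341^2 + 0.284^2 + 0.386^2 + 0.196^2 + 0.283^2 + 0.386^2)
= sqrt(0.613434)
= 0.7832

0.7832


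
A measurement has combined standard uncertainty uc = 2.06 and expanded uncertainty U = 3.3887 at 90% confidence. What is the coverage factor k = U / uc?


k = U / uc
k = 3.3887 / 2.06
k = 1.645

1.645


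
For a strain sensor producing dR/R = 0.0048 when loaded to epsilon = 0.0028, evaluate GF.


GF = (dR/R) / epsilon
= 0.0048 / 0.0028
= 1.7143

1.7143


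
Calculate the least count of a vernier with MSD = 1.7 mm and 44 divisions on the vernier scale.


LC = MSD / n_div
= 1.7 / 44
= 0.0386

0.0386


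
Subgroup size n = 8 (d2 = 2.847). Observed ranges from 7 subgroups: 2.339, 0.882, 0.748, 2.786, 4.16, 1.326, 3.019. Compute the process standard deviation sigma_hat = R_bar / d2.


R_bar = (2.339 + 0.882 + 0.748 + 2.786 + 4.16 + 1.326 + 3.019) / 7
R_bar = 15.26 / 7 = 2.18
sigma_hat = R_bar / d2 = 2.18 / 2.847 = 0.7657

0.7657


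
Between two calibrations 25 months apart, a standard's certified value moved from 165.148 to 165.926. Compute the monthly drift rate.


rate = (v2 - v1) / months
= (165.926 - 165.148) / 25
= 0.7780 / 25
= 0.0311

0.0311


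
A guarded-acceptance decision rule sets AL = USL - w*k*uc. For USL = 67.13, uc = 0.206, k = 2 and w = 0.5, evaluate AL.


U = k * uc = 2 * 0.206 = 0.412
guard band g = w * U = 0.5 * 0.412 = 0.206
AL = USL - g = 67.13 - 0.206
AL = 66.9240

66.9240


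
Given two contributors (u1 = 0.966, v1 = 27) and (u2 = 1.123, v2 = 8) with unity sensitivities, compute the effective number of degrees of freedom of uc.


uc = sqrt(u1^2 + u2^2) = sqrt(0.966^2 + 1.123^2) = 1.4813119
v_eff = uc^4 / (u1^4/v1 + u2^4/v2)
= 1.4813119^4 / (0.966^4/27 + 1.123^4/8)
= 4.8148864 / 0.23105691
v_eff = 20.8385

20.8385


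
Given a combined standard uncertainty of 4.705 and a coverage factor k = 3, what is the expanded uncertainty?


U = k * uc
U = 3 * 4.705
U = 14.1150

14.1150


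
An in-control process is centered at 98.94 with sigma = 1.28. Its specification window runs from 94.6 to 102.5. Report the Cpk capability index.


Cpu = (USL - mean) / (3*sigma) = (102.5 - 98.94) / (3*1.28) = 0.9271
Cpl = (mean - LSL) / (3*sigma) = (98.94 - 94.6) / (3*1.28) = 1.1302
Cpk = min(Cpu, Cpl) = 0.9271

0.9271


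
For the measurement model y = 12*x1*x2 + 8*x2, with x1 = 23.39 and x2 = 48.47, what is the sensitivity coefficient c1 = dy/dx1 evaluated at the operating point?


y = 12*x1*x2 + 8*x2
dy/dx1 = 12*x2
Evaluate at x2 = 48.47: c1 = 12 * 48.47
c1 = 581.6400

581.6400


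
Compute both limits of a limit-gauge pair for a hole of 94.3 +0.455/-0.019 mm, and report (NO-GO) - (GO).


GO = nominal - lower_tol (smallest hole = maximum material condition)
GO = 94.3 - 0.019 = 94.281
NO-GO = nominal + upper_tol (largest hole = least material condition)
NO-GO = 94.3 + 0.455 = 94.755
spread = NO-GO - GO = 94.755 - 94.281 = 0.4740

0.4740


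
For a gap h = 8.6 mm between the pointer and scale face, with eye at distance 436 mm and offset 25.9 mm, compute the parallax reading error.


error = h * offset / d
= 8.6 * 25.9 / 436
= 0.5109

0.5109


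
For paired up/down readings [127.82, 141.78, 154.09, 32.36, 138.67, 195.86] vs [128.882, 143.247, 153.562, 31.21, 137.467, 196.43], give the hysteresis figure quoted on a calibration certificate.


|127.82 - 128.882| = 1.0620
|141.78 - 143.247| = 1.4670
|154.09 - 153.562| = 0.5280
|32.36 - 31.21| = 1.1500
|138.67 - 137.467| = 1.2030
|195.86 - 196.43| = 0.5700
hysteresis = max(diffs) = 1.4670

1.4670


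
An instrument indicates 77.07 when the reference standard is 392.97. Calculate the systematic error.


Systematic error = measured - true
= 77.07 - 392.97
= -315.9000

-315.9000


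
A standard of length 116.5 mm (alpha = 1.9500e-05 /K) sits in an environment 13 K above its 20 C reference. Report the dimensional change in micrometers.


dL = L * alpha * dT
= 116.5 * 1.9500e-05 * 13
= 0.0295328 mm
dL_um = 0.0295328 * 1000 = 29.5328 um

29.5328


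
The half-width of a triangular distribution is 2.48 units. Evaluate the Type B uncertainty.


u_B = half_width / sqrt(6)
u_B = 2.48 / 2.4494897
u_B = 1.0125

1.0125


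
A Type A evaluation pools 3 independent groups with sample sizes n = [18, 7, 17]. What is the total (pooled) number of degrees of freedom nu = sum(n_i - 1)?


nu = sum_i (n_i - 1)
nu = ((18 - 1) + (7 - 1) + (17 - 1))
nu = 17 + 6 + 16
nu = 39

39
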